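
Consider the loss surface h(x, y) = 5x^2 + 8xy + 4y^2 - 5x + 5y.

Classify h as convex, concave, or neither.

h is quadratic, so its Hessian is the constant matrix H = [[10, 8], [8, 8]].
det(H) = 16, tr(H) = 18.
det(H) > 0 and tr(H) > 0, so H is positive definite everywhere: convex.

convex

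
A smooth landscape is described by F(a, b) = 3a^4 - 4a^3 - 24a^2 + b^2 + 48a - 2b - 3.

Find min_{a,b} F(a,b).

-116

F(a,b) separates as P(a) + Q(b) − 3, so its minimum is min P + min Q − 3.
P'(a) = 12(a - 2)(a - 1)(a + 2) vanishes at a ∈ {-2, 1, 2}; Q'(b) = 2b - 2 vanishes at b ∈ {1}.
Local minima of P (where P''>0): P(-2)=-112, P(2)=16. Local minima of Q: Q(1)=-1.
So the global minimum of F is P(-2) + Q(1) − 3 = -112 − 1 − 3 = -116, attained at (-2, 1).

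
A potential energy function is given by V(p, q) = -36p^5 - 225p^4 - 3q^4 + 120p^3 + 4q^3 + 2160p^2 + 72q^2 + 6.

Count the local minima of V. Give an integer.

V separates as a function of p plus a function of q, so ∇V=0 decouples.
∂V/∂p = -180p(p - 2)(p + 3)(p + 4) = 0 at p ∈ {-4, -3, 0, 2}; ∂V/∂q = -12q(q - 4)(q + 3) = 0 at q ∈ {-3, 0, 4}.
The Hessian is diagonal: diag(V_pp, V_qq). Second derivatives: V_pp(-4)=4320, V_pp(-3)=-2700, V_pp(0)=4320, V_pp(2)=-10800; V_qq(-3)=-252, V_qq(0)=144, V_qq(4)=-336.
Local minima occur where both diagonal entries positive: (-4, 0), (0, 0). Count: 2.

2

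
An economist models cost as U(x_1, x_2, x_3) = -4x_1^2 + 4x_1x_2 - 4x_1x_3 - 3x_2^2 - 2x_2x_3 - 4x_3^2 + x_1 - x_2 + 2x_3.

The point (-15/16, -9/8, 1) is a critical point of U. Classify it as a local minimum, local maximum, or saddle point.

local maximum

The Hessian is constant: H = [[-8, 4, -4], [4, -6, -2], [-4, -2, -8]].
Leading principal minors: Δ₁ = -8, Δ₂ = 32, Δ₃ = -64.
The minors alternate sign starting negative (−, +, −), so H is negative definite: a local maximum.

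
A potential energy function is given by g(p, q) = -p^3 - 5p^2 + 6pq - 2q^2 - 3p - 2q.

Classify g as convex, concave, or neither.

neither

The term -p^3 is cubic, so the Hessian is not constant.
∂²g/∂p² = -6p - 10, which takes both signs as p varies (negative for sufficiently large p). A diagonal entry of the Hessian changing sign means the Hessian is neither positive- nor negative-semidefinite on all of R^2.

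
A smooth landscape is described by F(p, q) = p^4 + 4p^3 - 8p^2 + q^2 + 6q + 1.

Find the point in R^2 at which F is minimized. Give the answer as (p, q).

(-4, -3)

F(p,q) separates as A(p) + B(q) + 1, so its minimum is min A + min B + 1.
A'(p) = 4p(p - 1)(p + 4) vanishes at p ∈ {-4, 0, 1}; B'(q) = 2q + 6 vanishes at q ∈ {-3}.
Local minima of A (where A''>0): A(-4)=-128, A(1)=-3. Local minima of B: B(-3)=-9.
So the global minimum of F is A(-4) + B(-3) + 1 = -128 − 9 + 1 = -136, attained at (-4, -3).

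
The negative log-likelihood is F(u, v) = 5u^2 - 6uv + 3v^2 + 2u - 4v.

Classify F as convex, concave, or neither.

convex

F is quadratic, so its Hessian is the constant matrix H = [[10, -6], [-6, 6]].
det(H) = 24, tr(H) = 16.
det(H) > 0 and tr(H) > 0, so H is positive definite everywhere: convex.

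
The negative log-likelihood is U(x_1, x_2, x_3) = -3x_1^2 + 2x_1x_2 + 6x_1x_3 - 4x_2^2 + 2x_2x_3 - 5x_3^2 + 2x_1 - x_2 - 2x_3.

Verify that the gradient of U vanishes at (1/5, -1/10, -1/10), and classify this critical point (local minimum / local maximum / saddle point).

local maximum

∇U = (-6x_1 + 2x_2 + 6x_3 + 2, 2x_1 - 8x_2 + 2x_3 - 1, 6x_1 + 2x_2 - 10x_3 - 2); substituting (1/5, -1/10, -1/10) gives ∇U = (0, 0, 0), so (1/5, -1/10, -1/10) is indeed a critical point.
The Hessian is constant: H = [[-6, 2, 6], [2, -8, 2], [6, 2, -10]].
Leading principal minors: Δ₁ = -6, Δ₂ = 44, Δ₃ = -80.
The minors alternate sign starting negative (−, +, −), so H is negative definite: a local maximum.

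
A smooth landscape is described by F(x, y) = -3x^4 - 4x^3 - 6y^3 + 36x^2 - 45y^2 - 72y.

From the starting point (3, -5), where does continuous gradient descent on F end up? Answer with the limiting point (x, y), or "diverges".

diverges

F is separable, so gradient descent decouples: x follows -∂F/∂x, y follows -∂F/∂y.
∂F/∂x = -12x(x - 2)(x + 3); at x=3 this is -216, so x increases.
∂F/∂y = -18(y + 1)(y + 4); at y=-5 this is -72, so y increases.
The x-coordinate has no critical point in that direction and runs off to infinity.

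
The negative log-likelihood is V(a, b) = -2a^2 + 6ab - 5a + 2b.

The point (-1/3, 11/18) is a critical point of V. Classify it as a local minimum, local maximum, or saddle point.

saddle point

The Hessian of V is constant: H = [[-4, 6], [6, 0]].
det(H) = (-4)·0 − 6² = -36.
Since det(H) < 0, H is indefinite and the critical point is a saddle point.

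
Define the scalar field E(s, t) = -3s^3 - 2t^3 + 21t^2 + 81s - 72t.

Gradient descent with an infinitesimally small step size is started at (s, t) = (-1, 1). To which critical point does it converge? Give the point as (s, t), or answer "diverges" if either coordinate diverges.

(-3, 3)

E is separable, so gradient descent decouples: s follows -∂E/∂s, t follows -∂E/∂t.
∂E/∂s = -9(s - 3)(s + 3); at s=-1 this is 72, so s decreases.
∂E/∂t = -6(t - 4)(t - 3); at t=1 this is -36, so t increases.
s converges to its nearest critical value -3 (a local min of the s-part); t converges to 3. The iterate converges to (-3, 3).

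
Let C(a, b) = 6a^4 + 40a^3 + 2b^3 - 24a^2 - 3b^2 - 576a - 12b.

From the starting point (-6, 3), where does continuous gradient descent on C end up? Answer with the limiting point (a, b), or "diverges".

(-4, 2)

C is separable, so gradient descent decouples: a follows -∂C/∂a, b follows -∂C/∂b.
∂C/∂a = 24(a - 2)(a + 3)(a + 4); at a=-6 this is -1152, so a increases.
∂C/∂b = 6(b - 2)(b + 1); at b=3 this is 24, so b decreases.
a converges to its nearest critical value -4 (a local min of the a-part); b converges to 2. The iterate converges to (-4, 2).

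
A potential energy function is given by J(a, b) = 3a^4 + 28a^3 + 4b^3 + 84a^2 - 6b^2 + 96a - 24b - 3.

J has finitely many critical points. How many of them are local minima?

J separates as a function of a plus a function of b, so ∇J=0 decouples.
∂J/∂a = 12(a + 1)(a + 2)(a + 4) = 0 at a ∈ {-4, -2, -1}; ∂J/∂b = 12(b - 2)(b + 1) = 0 at b ∈ {-1, 2}.
The Hessian is diagonal: diag(J_aa, J_bb). Second derivatives: J_aa(-4)=72, J_aa(-2)=-24, J_aa(-1)=36; J_bb(-1)=-36, J_bb(2)=36.
Local minima occur where both diagonal entries positive: (-4, 2), (-1, 2). Count: 2.

2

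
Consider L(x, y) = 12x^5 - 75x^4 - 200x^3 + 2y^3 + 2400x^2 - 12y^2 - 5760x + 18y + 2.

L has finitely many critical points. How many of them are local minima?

L separates as a function of x plus a function of y, so ∇L=0 decouples.
∂L/∂x = 60(x - 4)(x - 3)(x - 2)(x + 4) = 0 at x ∈ {-4, 2, 3, 4}; ∂L/∂y = 6(y - 3)(y - 1) = 0 at y ∈ {1, 3}.
The Hessian is diagonal: diag(L_xx, L_yy). Second derivatives: L_xx(-4)=-20160, L_xx(2)=720, L_xx(3)=-420, L_xx(4)=960; L_yy(1)=-12, L_yy(3)=12.
Local minima occur where both diagonal entries positive: (2, 3), (4, 3). Count: 2.

2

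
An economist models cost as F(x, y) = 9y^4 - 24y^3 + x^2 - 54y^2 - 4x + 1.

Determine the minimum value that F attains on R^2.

-408

F(x,y) separates as P(x) + Q(y) + 1, so its minimum is min P + min Q + 1.
P'(x) = 2x - 4 vanishes at x ∈ {2}; Q'(y) = 36y(y - 3)(y + 1) vanishes at y ∈ {-1, 0, 3}.
Local minima of P (where P''>0): P(2)=-4. Local minima of Q: Q(-1)=-21, Q(3)=-405.
So the global minimum of F is P(2) + Q(3) + 1 = -4 − 405 + 1 = -408, attained at (2, 3).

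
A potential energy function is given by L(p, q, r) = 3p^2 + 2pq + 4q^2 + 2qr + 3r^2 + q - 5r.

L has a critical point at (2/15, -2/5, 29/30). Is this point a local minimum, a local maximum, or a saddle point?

The Hessian is constant: H = [[6, 2, 0], [2, 8, 2], [0, 2, 6]].
Leading principal minors: Δ₁ = 6, Δ₂ = 44, Δ₃ = 240.
All leading minors are positive, so H is positive definite: a local minimum.

local minimum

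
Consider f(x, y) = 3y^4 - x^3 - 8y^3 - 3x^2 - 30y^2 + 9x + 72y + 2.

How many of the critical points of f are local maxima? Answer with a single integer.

1

f separates as a function of x plus a function of y, so ∇f=0 decouples.
∂f/∂x = -3(x - 1)(x + 3) = 0 at x ∈ {-3, 1}; ∂f/∂y = 12(y - 3)(y - 1)(y + 2) = 0 at y ∈ {-2, 1, 3}.
The Hessian is diagonal: diag(f_xx, f_yy). Second derivatives: f_xx(-3)=12, f_xx(1)=-12; f_yy(-2)=180, f_yy(1)=-72, f_yy(3)=120.
Local maxima occur where both diagonal entries negative: (1, 1). Count: 1.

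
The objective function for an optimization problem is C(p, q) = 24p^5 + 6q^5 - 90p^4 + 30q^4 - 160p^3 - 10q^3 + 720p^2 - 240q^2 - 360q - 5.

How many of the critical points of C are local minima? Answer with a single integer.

4

C separates as a function of p plus a function of q, so ∇C=0 decouples.
∂C/∂p = 120p(p - 3)(p - 2)(p + 2) = 0 at p ∈ {-2, 0, 2, 3}; ∂C/∂q = 30(q - 2)(q + 1)(q + 2)(q + 3) = 0 at q ∈ {-3, -2, -1, 2}.
The Hessian is diagonal: diag(C_pp, C_qq). Second derivatives: C_pp(-2)=-4800, C_pp(0)=1440, C_pp(2)=-960, C_pp(3)=1800; C_qq(-3)=-300, C_qq(-2)=120, C_qq(-1)=-180, C_qq(2)=1800.
Local minima occur where both diagonal entries positive: (0, -2), (0, 2), (3, -2), (3, 2). Count: 4.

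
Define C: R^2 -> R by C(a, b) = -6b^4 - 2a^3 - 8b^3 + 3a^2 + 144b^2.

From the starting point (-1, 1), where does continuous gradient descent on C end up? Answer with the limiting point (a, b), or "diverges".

C is separable, so gradient descent decouples: a follows -∂C/∂a, b follows -∂C/∂b.
∂C/∂a = -6a(a - 1); at a=-1 this is -12, so a increases.
∂C/∂b = -24b(b - 3)(b + 4); at b=1 this is 240, so b decreases.
a converges to its nearest critical value 0 (a local min of the a-part); b converges to 0. The iterate converges to (0, 0).

(0, 0)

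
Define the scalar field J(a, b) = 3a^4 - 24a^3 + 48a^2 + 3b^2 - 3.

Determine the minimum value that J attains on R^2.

J(a,b) separates as P(a) + Q(b) − 3, so its minimum is min P + min Q − 3.
P'(a) = 12a(a - 4)(a - 2) vanishes at a ∈ {0, 2, 4}; Q'(b) = 6b vanishes at b ∈ {0}.
Local minima of P (where P''>0): P(0)=0, P(4)=0. Local minima of Q: Q(0)=0.
So the global minimum of J is P(0) + Q(0) − 3 = 0 + 0 − 3 = -3, attained at (0, 0).

-3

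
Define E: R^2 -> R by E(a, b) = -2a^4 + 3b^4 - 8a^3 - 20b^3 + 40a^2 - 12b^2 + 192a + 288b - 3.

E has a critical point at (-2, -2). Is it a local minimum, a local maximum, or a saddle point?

The mixed partial ∂²E/∂a∂b is 0, so the Hessian at any point is diag(E_aa, E_bb) = diag(8(-3a^2 - 6a + 10), 12(3b^2 - 10b - 2)).
At (-2, -2): H = diag(80, 360).
Both eigenvalues are positive, so H is positive definite: a local minimum.

local minimum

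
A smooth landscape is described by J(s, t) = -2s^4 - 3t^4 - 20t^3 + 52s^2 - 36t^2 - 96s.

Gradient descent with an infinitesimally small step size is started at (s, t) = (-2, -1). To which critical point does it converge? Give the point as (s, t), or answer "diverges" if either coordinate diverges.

(1, -2)

J is separable, so gradient descent decouples: s follows -∂J/∂s, t follows -∂J/∂t.
∂J/∂s = -8(s - 3)(s - 1)(s + 4); at s=-2 this is -240, so s increases.
∂J/∂t = -12t(t + 2)(t + 3); at t=-1 this is 24, so t decreases.
s converges to its nearest critical value 1 (a local min of the s-part); t converges to -2. The iterate converges to (1, -2).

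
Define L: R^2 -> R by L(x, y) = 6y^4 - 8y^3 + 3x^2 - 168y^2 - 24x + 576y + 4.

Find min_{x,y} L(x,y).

-2988

L(x,y) separates as P(x) + Q(y) + 4, so its minimum is min P + min Q + 4.
P'(x) = 6x - 24 vanishes at x ∈ {4}; Q'(y) = 24(y - 3)(y - 2)(y + 4) vanishes at y ∈ {-4, 2, 3}.
Local minima of P (where P''>0): P(4)=-48. Local minima of Q: Q(-4)=-2944, Q(3)=486.
So the global minimum of L is P(4) + Q(-4) + 4 = -48 − 2944 + 4 = -2988, attained at (4, -4).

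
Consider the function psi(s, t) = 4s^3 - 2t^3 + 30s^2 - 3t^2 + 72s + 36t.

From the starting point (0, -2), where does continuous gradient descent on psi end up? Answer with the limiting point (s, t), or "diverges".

psi is separable, so gradient descent decouples: s follows -∂psi/∂s, t follows -∂psi/∂t.
∂psi/∂s = 12(s + 2)(s + 3); at s=0 this is 72, so s decreases.
∂psi/∂t = -6(t - 2)(t + 3); at t=-2 this is 24, so t decreases.
s converges to its nearest critical value -2 (a local min of the s-part); t converges to -3. The iterate converges to (-2, -3).

(-2, -3)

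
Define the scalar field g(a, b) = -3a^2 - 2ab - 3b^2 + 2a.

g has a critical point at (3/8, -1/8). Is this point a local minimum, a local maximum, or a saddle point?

local maximum

The Hessian of g is constant: H = [[-6, -2], [-2, -6]].
det(H) = (-6)·(-6) − (-2)² = 32.
det(H) > 0 and tr(H) = -12 < 0, so H is negative definite and the point is a local maximum.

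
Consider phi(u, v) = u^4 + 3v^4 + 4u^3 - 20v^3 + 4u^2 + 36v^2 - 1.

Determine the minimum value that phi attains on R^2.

phi(u,v) separates as P(u) + Q(v) − 1, so its minimum is min P + min Q − 1.
P'(u) = 4u(u + 1)(u + 2) vanishes at u ∈ {-2, -1, 0}; Q'(v) = 12v(v - 3)(v - 2) vanishes at v ∈ {0, 2, 3}.
Local minima of P (where P''>0): P(-2)=0, P(0)=0. Local minima of Q: Q(0)=0, Q(3)=27.
So the global minimum of phi is P(-2) + Q(0) − 1 = 0 + 0 − 1 = -1, attained at (-2, 0).

-1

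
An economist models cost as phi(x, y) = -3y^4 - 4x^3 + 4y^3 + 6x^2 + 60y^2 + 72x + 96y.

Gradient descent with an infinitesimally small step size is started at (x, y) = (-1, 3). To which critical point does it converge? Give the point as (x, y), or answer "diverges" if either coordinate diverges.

phi is separable, so gradient descent decouples: x follows -∂phi/∂x, y follows -∂phi/∂y.
∂phi/∂x = -12(x - 3)(x + 2); at x=-1 this is 48, so x decreases.
∂phi/∂y = -12(y - 4)(y + 1)(y + 2); at y=3 this is 240, so y decreases.
x converges to its nearest critical value -2 (a local min of the x-part); y converges to -1. The iterate converges to (-2, -1).

(-2, -1)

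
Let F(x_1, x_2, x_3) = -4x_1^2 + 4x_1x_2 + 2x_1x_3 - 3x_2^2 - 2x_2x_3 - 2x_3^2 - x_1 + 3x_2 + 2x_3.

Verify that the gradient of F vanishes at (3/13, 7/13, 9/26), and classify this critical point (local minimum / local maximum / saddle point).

∇F = (-8x_1 + 4x_2 + 2x_3 - 1, 4x_1 - 6x_2 - 2x_3 + 3, 2x_1 - 2x_2 - 4x_3 + 2); substituting (3/13, 7/13, 9/26) gives ∇F = (0, 0, 0), so (3/13, 7/13, 9/26) is indeed a critical point.
The Hessian is constant: H = [[-8, 4, 2], [4, -6, -2], [2, -2, -4]].
Leading principal minors: Δ₁ = -8, Δ₂ = 32, Δ₃ = -104.
The minors alternate sign starting negative (−, +, −), so H is negative definite: a local maximum.

local maximum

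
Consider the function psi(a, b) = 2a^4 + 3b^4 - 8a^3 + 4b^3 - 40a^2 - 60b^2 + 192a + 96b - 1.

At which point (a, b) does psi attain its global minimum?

psi(a,b) separates as P(a) + Q(b) − 1, so its minimum is min P + min Q − 1.
P'(a) = 8(a - 4)(a - 2)(a + 3) vanishes at a ∈ {-3, 2, 4}; Q'(b) = 12(b - 2)(b - 1)(b + 4) vanishes at b ∈ {-4, 1, 2}.
Local minima of P (where P''>0): P(-3)=-558, P(4)=128. Local minima of Q: Q(-4)=-832, Q(2)=32.
So the global minimum of psi is P(-3) + Q(-4) − 1 = -558 − 832 − 1 = -1391, attained at (-3, -4).

(-3, -4)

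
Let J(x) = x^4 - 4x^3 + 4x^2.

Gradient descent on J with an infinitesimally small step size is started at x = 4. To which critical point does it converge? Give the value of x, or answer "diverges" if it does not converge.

J'(x) = 4x(x - 2)(x - 1), so J'(4) = 96.
Gradient descent moves in the -J' direction, i.e. x is decreasing.
The nearest critical point in that direction is x = 2, where J'' = 8 > 0 (a local minimum). The iterate converges there.

2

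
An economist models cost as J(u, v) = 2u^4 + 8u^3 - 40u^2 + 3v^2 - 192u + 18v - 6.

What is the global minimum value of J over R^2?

J(u,v) separates as P(u) + Q(v) − 6, so its minimum is min P + min Q − 6.
P'(u) = 8(u - 3)(u + 2)(u + 4) vanishes at u ∈ {-4, -2, 3}; Q'(v) = 6v + 18 vanishes at v ∈ {-3}.
Local minima of P (where P''>0): P(-4)=128, P(3)=-558. Local minima of Q: Q(-3)=-27.
So the global minimum of J is P(3) + Q(-3) − 6 = -558 − 27 − 6 = -591, attained at (3, -3).

-591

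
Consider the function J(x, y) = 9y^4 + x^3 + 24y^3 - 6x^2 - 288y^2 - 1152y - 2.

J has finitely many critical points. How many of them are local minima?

J separates as a function of x plus a function of y, so ∇J=0 decouples.
∂J/∂x = 3x(x - 4) = 0 at x ∈ {0, 4}; ∂J/∂y = 36(y - 4)(y + 2)(y + 4) = 0 at y ∈ {-4, -2, 4}.
The Hessian is diagonal: diag(J_xx, J_yy). Second derivatives: J_xx(0)=-12, J_xx(4)=12; J_yy(-4)=576, J_yy(-2)=-432, J_yy(4)=1728.
Local minima occur where both diagonal entries positive: (4, -4), (4, 4). Count: 2.

2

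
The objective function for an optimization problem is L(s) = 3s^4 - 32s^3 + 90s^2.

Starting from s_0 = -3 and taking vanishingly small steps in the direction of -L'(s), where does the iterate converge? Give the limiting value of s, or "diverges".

0

L'(s) = 12s(s - 5)(s - 3), so L'(-3) = -1728.
Gradient descent moves in the -L' direction, i.e. s is increasing.
The nearest critical point in that direction is s = 0, where L'' = 180 > 0 (a local minimum). The iterate converges there.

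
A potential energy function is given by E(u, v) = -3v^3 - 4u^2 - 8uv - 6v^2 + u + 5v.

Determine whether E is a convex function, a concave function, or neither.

The term -3v^3 is cubic, so the Hessian is not constant.
∂²E/∂v² = -18v - 12, which takes both signs as v varies (negative for sufficiently large v). A diagonal entry of the Hessian changing sign means the Hessian is neither positive- nor negative-semidefinite on all of R^2.

neither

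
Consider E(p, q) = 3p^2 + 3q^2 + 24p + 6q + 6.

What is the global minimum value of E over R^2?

-45

E(p,q) separates as A(p) + B(q) + 6, so its minimum is min A + min B + 6.
A'(p) = 6p + 24 vanishes at p ∈ {-4}; B'(q) = 6q + 6 vanishes at q ∈ {-1}.
Local minima of A (where A''>0): A(-4)=-48. Local minima of B: B(-1)=-3.
So the global minimum of E is A(-4) + B(-1) + 6 = -48 − 3 + 6 = -45, attained at (-4, -1).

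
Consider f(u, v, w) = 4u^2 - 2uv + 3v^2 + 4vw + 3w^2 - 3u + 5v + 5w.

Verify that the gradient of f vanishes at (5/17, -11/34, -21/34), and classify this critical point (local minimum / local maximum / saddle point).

∇f = (8u - 2v - 3, -2u + 6v + 4w + 5, 4v + 6w + 5); substituting (5/17, -11/34, -21/34) gives ∇f = (0, 0, 0), so (5/17, -11/34, -21/34) is indeed a critical point.
The Hessian is constant: H = [[8, -2, 0], [-2, 6, 4], [0, 4, 6]].
Leading principal minors: Δ₁ = 8, Δ₂ = 44, Δ₃ = 136.
All leading minors are positive, so H is positive definite: a local minimum.

local minimum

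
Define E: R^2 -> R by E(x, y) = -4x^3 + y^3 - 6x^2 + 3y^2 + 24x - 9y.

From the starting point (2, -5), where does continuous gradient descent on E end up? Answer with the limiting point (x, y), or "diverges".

E is separable, so gradient descent decouples: x follows -∂E/∂x, y follows -∂E/∂y.
∂E/∂x = -12(x - 1)(x + 2); at x=2 this is -48, so x increases.
∂E/∂y = 3(y - 1)(y + 3); at y=-5 this is 36, so y decreases.
The x-coordinate has no critical point in that direction and runs off to infinity.

diverges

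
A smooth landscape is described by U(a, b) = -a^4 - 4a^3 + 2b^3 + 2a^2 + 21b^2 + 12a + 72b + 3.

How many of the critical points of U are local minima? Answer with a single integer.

1

U separates as a function of a plus a function of b, so ∇U=0 decouples.
∂U/∂a = -4(a - 1)(a + 1)(a + 3) = 0 at a ∈ {-3, -1, 1}; ∂U/∂b = 6(b + 3)(b + 4) = 0 at b ∈ {-4, -3}.
The Hessian is diagonal: diag(U_aa, U_bb). Second derivatives: U_aa(-3)=-32, U_aa(-1)=16, U_aa(1)=-32; U_bb(-4)=-6, U_bb(-3)=6.
Local minima occur where both diagonal entries positive: (-1, -3). Count: 1.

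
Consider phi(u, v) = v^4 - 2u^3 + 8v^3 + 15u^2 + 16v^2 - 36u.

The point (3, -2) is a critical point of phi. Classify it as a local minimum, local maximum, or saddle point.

The mixed partial ∂²phi/∂u∂v is 0, so the Hessian at any point is diag(phi_uu, phi_vv) = diag(6(-2u + 5), 4(3v^2 + 12v + 8)).
At (3, -2): H = diag(-6, -16).
Both eigenvalues are negative, so H is negative definite: a local maximum.

local maximum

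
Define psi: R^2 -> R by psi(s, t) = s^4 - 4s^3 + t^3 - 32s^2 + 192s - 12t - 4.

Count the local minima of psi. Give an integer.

2

psi separates as a function of s plus a function of t, so ∇psi=0 decouples.
∂psi/∂s = 4(s - 4)(s - 3)(s + 4) = 0 at s ∈ {-4, 3, 4}; ∂psi/∂t = 3(t - 2)(t + 2) = 0 at t ∈ {-2, 2}.
The Hessian is diagonal: diag(psi_ss, psi_tt). Second derivatives: psi_ss(-4)=224, psi_ss(3)=-28, psi_ss(4)=32; psi_tt(-2)=-12, psi_tt(2)=12.
Local minima occur where both diagonal entries positive: (-4, 2), (4, 2). Count: 2.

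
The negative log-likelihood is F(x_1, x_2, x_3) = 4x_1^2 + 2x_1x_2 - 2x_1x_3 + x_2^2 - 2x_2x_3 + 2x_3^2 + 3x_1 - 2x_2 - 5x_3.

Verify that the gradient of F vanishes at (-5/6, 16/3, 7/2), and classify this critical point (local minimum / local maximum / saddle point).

local minimum

∇F = (8x_1 + 2x_2 - 2x_3 + 3, 2x_1 + 2x_2 - 2x_3 - 2, -2x_1 - 2x_2 + 4x_3 - 5); substituting (-5/6, 16/3, 7/2) gives ∇F = (0, 0, 0), so (-5/6, 16/3, 7/2) is indeed a critical point.
The Hessian is constant: H = [[8, 2, -2], [2, 2, -2], [-2, -2, 4]].
Leading principal minors: Δ₁ = 8, Δ₂ = 12, Δ₃ = 24.
All leading minors are positive, so H is positive definite: a local minimum.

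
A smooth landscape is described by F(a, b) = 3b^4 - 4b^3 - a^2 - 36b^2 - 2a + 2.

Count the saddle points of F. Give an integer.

F separates as a function of a plus a function of b, so ∇F=0 decouples.
∂F/∂a = -2(a + 1) = 0 at a ∈ {-1}; ∂F/∂b = 12b(b - 3)(b + 2) = 0 at b ∈ {-2, 0, 3}.
The Hessian is diagonal: diag(F_aa, F_bb). Second derivatives: F_aa(-1)=-2; F_bb(-2)=120, F_bb(0)=-72, F_bb(3)=180.
Saddle points occur where the two diagonal entries have opposite signs: (-1, -2), (-1, 3). Count: 2.

2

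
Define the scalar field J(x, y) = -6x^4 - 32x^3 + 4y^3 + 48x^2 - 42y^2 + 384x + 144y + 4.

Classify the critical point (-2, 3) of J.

The mixed partial ∂²J/∂x∂y is 0, so the Hessian at any point is diag(J_xx, J_yy) = diag(24(-3x^2 - 8x + 4), 12(2y - 7)).
At (-2, 3): H = diag(192, -12).
The eigenvalues have opposite signs, so H is indefinite: a saddle point.

saddle point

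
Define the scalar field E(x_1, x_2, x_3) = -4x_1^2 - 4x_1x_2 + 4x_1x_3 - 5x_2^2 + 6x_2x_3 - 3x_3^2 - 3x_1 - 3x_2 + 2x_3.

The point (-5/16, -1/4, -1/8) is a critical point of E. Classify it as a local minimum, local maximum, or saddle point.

The Hessian is constant: H = [[-8, -4, 4], [-4, -10, 6], [4, 6, -6]].
Leading principal minors: Δ₁ = -8, Δ₂ = 64, Δ₃ = -128.
The minors alternate sign starting negative (−, +, −), so H is negative definite: a local maximum.

local maximum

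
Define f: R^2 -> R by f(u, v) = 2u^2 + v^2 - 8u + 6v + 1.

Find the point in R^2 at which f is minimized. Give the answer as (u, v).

f(u,v) separates as P(u) + Q(v) + 1, so its minimum is min P + min Q + 1.
P'(u) = 4u - 8 vanishes at u ∈ {2}; Q'(v) = 2v + 6 vanishes at v ∈ {-3}.
Local minima of P (where P''>0): P(2)=-8. Local minima of Q: Q(-3)=-9.
So the global minimum of f is P(2) + Q(-3) + 1 = -8 − 9 + 1 = -16, attained at (2, -3).

(2, -3)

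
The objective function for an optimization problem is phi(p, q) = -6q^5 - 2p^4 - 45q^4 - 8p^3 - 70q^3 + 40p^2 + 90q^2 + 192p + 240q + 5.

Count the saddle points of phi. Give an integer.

6

phi separates as a function of p plus a function of q, so ∇phi=0 decouples.
∂phi/∂p = -8(p - 3)(p + 2)(p + 4) = 0 at p ∈ {-4, -2, 3}; ∂phi/∂q = -30(q - 1)(q + 1)(q + 2)(q + 4) = 0 at q ∈ {-4, -2, -1, 1}.
The Hessian is diagonal: diag(phi_pp, phi_qq). Second derivatives: phi_pp(-4)=-112, phi_pp(-2)=80, phi_pp(3)=-280; phi_qq(-4)=900, phi_qq(-2)=-180, phi_qq(-1)=180, phi_qq(1)=-900.
Saddle points occur where the two diagonal entries have opposite signs: (-4, -4), (-4, -1), (-2, -2), (-2, 1), (3, -4), (3, -1). Count: 6.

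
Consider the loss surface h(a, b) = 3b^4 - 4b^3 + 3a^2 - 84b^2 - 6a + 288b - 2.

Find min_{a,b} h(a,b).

-1477

h(a,b) separates as P(a) + Q(b) − 2, so its minimum is min P + min Q − 2.
P'(a) = 6a - 6 vanishes at a ∈ {1}; Q'(b) = 12(b - 3)(b - 2)(b + 4) vanishes at b ∈ {-4, 2, 3}.
Local minima of P (where P''>0): P(1)=-3. Local minima of Q: Q(-4)=-1472, Q(3)=243.
So the global minimum of h is P(1) + Q(-4) − 2 = -3 − 1472 − 2 = -1477, attained at (1, -4).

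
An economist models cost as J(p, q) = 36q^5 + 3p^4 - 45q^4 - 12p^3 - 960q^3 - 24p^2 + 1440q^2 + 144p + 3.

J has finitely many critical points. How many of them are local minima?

J separates as a function of p plus a function of q, so ∇J=0 decouples.
∂J/∂p = 12(p - 3)(p - 2)(p + 2) = 0 at p ∈ {-2, 2, 3}; ∂J/∂q = 180q(q - 4)(q - 1)(q + 4) = 0 at q ∈ {-4, 0, 1, 4}.
The Hessian is diagonal: diag(J_pp, J_qq). Second derivatives: J_pp(-2)=240, J_pp(2)=-48, J_pp(3)=60; J_qq(-4)=-28800, J_qq(0)=2880, J_qq(1)=-2700, J_qq(4)=17280.
Local minima occur where both diagonal entries positive: (-2, 0), (-2, 4), (3, 0), (3, 4). Count: 4.

4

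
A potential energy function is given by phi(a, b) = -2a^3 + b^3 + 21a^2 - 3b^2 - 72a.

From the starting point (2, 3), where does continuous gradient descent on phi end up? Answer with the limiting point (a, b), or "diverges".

(3, 2)

phi is separable, so gradient descent decouples: a follows -∂phi/∂a, b follows -∂phi/∂b.
∂phi/∂a = -6(a - 4)(a - 3); at a=2 this is -12, so a increases.
∂phi/∂b = 3b(b - 2); at b=3 this is 9, so b decreases.
a converges to its nearest critical value 3 (a local min of the a-part); b converges to 2. The iterate converges to (3, 2).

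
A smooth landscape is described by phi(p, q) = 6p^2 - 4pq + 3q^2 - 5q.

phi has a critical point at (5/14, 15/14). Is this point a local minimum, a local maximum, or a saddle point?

The Hessian of phi is constant: H = [[12, -4], [-4, 6]].
det(H) = 12·6 − (-4)² = 56.
det(H) > 0 and tr(H) = 18 > 0, so H is positive definite and the point is a local minimum.

local minimum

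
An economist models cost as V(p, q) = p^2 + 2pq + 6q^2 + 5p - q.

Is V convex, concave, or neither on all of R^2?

convex

V is quadratic, so its Hessian is the constant matrix H = [[2, 2], [2, 12]].
det(H) = 20, tr(H) = 14.
det(H) > 0 and tr(H) > 0, so H is positive definite everywhere: convex.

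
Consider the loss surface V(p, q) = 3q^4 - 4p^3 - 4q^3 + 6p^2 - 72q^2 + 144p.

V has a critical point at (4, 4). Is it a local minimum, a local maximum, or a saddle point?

saddle point

The mixed partial ∂²V/∂p∂q is 0, so the Hessian at any point is diag(V_pp, V_qq) = diag(12(-2p + 1), 12(3q^2 - 2q - 12)).
At (4, 4): H = diag(-84, 336).
The eigenvalues have opposite signs, so H is indefinite: a saddle point.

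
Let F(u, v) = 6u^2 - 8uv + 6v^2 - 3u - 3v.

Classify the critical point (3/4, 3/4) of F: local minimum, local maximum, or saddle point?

local minimum

The Hessian of F is constant: H = [[12, -8], [-8, 12]].
det(H) = 12·12 − (-8)² = 80.
det(H) > 0 and tr(H) = 24 > 0, so H is positive definite and the point is a local minimum.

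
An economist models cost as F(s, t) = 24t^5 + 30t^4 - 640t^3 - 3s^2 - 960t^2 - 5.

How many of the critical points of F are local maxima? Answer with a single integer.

2

F separates as a function of s plus a function of t, so ∇F=0 decouples.
∂F/∂s = -6s = 0 at s ∈ {0}; ∂F/∂t = 120t(t - 4)(t + 1)(t + 4) = 0 at t ∈ {-4, -1, 0, 4}.
The Hessian is diagonal: diag(F_ss, F_tt). Second derivatives: F_ss(0)=-6; F_tt(-4)=-11520, F_tt(-1)=1800, F_tt(0)=-1920, F_tt(4)=19200.
Local maxima occur where both diagonal entries negative: (0, -4), (0, 0). Count: 2.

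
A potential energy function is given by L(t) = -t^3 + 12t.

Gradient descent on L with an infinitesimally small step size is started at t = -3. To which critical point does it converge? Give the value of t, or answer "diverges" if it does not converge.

L'(t) = -3(t - 2)(t + 2), so L'(-3) = -15.
Gradient descent moves in the -L' direction, i.e. t is increasing.
The nearest critical point in that direction is t = -2, where L'' = 12 > 0 (a local minimum). The iterate converges there.

-2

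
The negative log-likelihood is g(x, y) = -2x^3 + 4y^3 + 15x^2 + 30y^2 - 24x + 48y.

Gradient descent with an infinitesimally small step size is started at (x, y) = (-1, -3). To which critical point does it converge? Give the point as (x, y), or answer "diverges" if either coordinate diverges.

g is separable, so gradient descent decouples: x follows -∂g/∂x, y follows -∂g/∂y.
∂g/∂x = -6(x - 4)(x - 1); at x=-1 this is -60, so x increases.
∂g/∂y = 12(y + 1)(y + 4); at y=-3 this is -24, so y increases.
x converges to its nearest critical value 1 (a local min of the x-part); y converges to -1. The iterate converges to (1, -1).

(1, -1)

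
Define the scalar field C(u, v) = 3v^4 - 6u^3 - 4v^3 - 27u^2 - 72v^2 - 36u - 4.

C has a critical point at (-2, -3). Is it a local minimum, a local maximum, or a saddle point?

The mixed partial ∂²C/∂u∂v is 0, so the Hessian at any point is diag(C_uu, C_vv) = diag(-18(2u + 3), 12(3v^2 - 2v - 12)).
At (-2, -3): H = diag(18, 252).
Both eigenvalues are positive, so H is positive definite: a local minimum.

local minimum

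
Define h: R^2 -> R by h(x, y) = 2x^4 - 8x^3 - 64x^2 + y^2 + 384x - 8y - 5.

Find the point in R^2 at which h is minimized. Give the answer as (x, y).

h(x,y) separates as P(x) + Q(y) − 5, so its minimum is min P + min Q − 5.
P'(x) = 8(x - 4)(x - 3)(x + 4) vanishes at x ∈ {-4, 3, 4}; Q'(y) = 2y - 8 vanishes at y ∈ {4}.
Local minima of P (where P''>0): P(-4)=-1536, P(4)=512. Local minima of Q: Q(4)=-16.
So the global minimum of h is P(-4) + Q(4) − 5 = -1536 − 16 − 5 = -1557, attained at (-4, 4).

(-4, 4)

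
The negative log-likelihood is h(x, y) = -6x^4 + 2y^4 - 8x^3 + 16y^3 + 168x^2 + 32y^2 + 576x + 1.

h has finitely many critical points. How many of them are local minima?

2

h separates as a function of x plus a function of y, so ∇h=0 decouples.
∂h/∂x = -24(x - 4)(x + 2)(x + 3) = 0 at x ∈ {-3, -2, 4}; ∂h/∂y = 8y(y + 2)(y + 4) = 0 at y ∈ {-4, -2, 0}.
The Hessian is diagonal: diag(h_xx, h_yy). Second derivatives: h_xx(-3)=-168, h_xx(-2)=144, h_xx(4)=-1008; h_yy(-4)=64, h_yy(-2)=-32, h_yy(0)=64.
Local minima occur where both diagonal entries positive: (-2, -4), (-2, 0). Count: 2.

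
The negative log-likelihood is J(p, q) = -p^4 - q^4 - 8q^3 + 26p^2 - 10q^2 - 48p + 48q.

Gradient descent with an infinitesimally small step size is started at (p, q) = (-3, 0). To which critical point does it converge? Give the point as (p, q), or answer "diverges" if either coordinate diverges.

J is separable, so gradient descent decouples: p follows -∂J/∂p, q follows -∂J/∂q.
∂J/∂p = -4(p - 3)(p - 1)(p + 4); at p=-3 this is -96, so p increases.
∂J/∂q = -4(q - 1)(q + 3)(q + 4); at q=0 this is 48, so q decreases.
p converges to its nearest critical value 1 (a local min of the p-part); q converges to -3. The iterate converges to (1, -3).

(1, -3)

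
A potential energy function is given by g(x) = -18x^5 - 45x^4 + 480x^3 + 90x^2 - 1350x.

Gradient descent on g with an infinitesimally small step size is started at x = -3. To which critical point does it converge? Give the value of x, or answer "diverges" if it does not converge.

-5

g'(x) = -90(x - 3)(x - 1)(x + 1)(x + 5), so g'(-3) = 8640.
Gradient descent moves in the -g' direction, i.e. x is decreasing.
The nearest critical point in that direction is x = -5, where g'' = 17280 > 0 (a local minimum). The iterate converges there.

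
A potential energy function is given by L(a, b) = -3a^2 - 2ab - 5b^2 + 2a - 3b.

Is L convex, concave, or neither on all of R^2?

concave

L is quadratic, so its Hessian is the constant matrix H = [[-6, -2], [-2, -10]].
det(H) = 56, tr(H) = -16.
det(H) > 0 and tr(H) < 0, so H is negative definite everywhere: concave.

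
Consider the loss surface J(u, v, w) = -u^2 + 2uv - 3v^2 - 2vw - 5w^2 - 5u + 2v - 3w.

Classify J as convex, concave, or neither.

concave

J is quadratic, so its Hessian is the constant matrix H = [[-2, 2, 0], [2, -6, -2], [0, -2, -10]].
Leading principal minors: -2, 8, -72.
Signs alternate −, +, − ⇒ H ≺ 0 ⇒ concave.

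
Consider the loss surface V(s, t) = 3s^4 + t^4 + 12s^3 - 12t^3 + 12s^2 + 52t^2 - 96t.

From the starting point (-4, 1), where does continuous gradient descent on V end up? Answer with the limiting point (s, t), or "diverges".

(-2, 2)

V is separable, so gradient descent decouples: s follows -∂V/∂s, t follows -∂V/∂t.
∂V/∂s = 12s(s + 1)(s + 2); at s=-4 this is -288, so s increases.
∂V/∂t = 4(t - 4)(t - 3)(t - 2); at t=1 this is -24, so t increases.
s converges to its nearest critical value -2 (a local min of the s-part); t converges to 2. The iterate converges to (-2, 2).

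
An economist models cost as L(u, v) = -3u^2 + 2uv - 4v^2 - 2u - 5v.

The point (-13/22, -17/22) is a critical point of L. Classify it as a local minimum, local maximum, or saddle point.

local maximum

The Hessian of L is constant: H = [[-6, 2], [2, -8]].
det(H) = (-6)·(-8) − 2² = 44.
det(H) > 0 and tr(H) = -14 < 0, so H is negative definite and the point is a local maximum.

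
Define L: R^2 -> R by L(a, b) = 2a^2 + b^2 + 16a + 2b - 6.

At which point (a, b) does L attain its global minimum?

L(a,b) separates as P(a) + Q(b) − 6, so its minimum is min P + min Q − 6.
P'(a) = 4a + 16 vanishes at a ∈ {-4}; Q'(b) = 2b + 2 vanishes at b ∈ {-1}.
Local minima of P (where P''>0): P(-4)=-32. Local minima of Q: Q(-1)=-1.
So the global minimum of L is P(-4) + Q(-1) − 6 = -32 − 1 − 6 = -39, attained at (-4, -1).

(-4, -1)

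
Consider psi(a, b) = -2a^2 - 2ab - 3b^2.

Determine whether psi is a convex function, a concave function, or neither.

concave

psi is quadratic, so its Hessian is the constant matrix H = [[-4, -2], [-2, -6]].
det(H) = 20, tr(H) = -10.
det(H) > 0 and tr(H) < 0, so H is negative definite everywhere: concave.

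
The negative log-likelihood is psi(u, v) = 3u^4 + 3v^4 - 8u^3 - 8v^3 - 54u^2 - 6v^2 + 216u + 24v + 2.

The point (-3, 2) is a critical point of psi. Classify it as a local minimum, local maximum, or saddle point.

The mixed partial ∂²psi/∂u∂v is 0, so the Hessian at any point is diag(psi_uu, psi_vv) = diag(12(3u^2 - 4u - 9), 12(3v^2 - 4v - 1)).
At (-3, 2): H = diag(360, 36).
Both eigenvalues are positive, so H is positive definite: a local minimum.

local minimum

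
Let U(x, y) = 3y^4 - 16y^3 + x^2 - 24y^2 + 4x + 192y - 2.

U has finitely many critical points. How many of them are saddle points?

U separates as a function of x plus a function of y, so ∇U=0 decouples.
∂U/∂x = 2(x + 2) = 0 at x ∈ {-2}; ∂U/∂y = 12(y - 4)(y - 2)(y + 2) = 0 at y ∈ {-2, 2, 4}.
The Hessian is diagonal: diag(U_xx, U_yy). Second derivatives: U_xx(-2)=2; U_yy(-2)=288, U_yy(2)=-96, U_yy(4)=144.
Saddle points occur where the two diagonal entries have opposite signs: (-2, 2). Count: 1.

1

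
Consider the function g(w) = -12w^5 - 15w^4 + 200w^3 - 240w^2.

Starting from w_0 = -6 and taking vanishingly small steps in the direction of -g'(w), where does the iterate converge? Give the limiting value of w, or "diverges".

-4

g'(w) = -60w(w - 2)(w - 1)(w + 4), so g'(-6) = -40320.
Gradient descent moves in the -g' direction, i.e. w is increasing.
The nearest critical point in that direction is w = -4, where g'' = 7200 > 0 (a local minimum). The iterate converges there.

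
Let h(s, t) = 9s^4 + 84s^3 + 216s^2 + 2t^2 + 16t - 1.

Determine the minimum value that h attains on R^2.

h(s,t) separates as P(s) + Q(t) − 1, so its minimum is min P + min Q − 1.
P'(s) = 36s(s + 3)(s + 4) vanishes at s ∈ {-4, -3, 0}; Q'(t) = 4(t + 4) vanishes at t ∈ {-4}.
Local minima of P (where P''>0): P(-4)=384, P(0)=0. Local minima of Q: Q(-4)=-32.
So the global minimum of h is P(0) + Q(-4) − 1 = 0 − 32 − 1 = -33, attained at (0, -4).

-33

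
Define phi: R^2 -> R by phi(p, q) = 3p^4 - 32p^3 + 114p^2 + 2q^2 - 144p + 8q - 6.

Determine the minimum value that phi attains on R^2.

phi(p,q) separates as A(p) + B(q) − 6, so its minimum is min A + min B − 6.
A'(p) = 12(p - 4)(p - 3)(p - 1) vanishes at p ∈ {1, 3, 4}; B'(q) = 4q + 8 vanishes at q ∈ {-2}.
Local minima of A (where A''>0): A(1)=-59, A(4)=-32. Local minima of B: B(-2)=-8.
So the global minimum of phi is A(1) + B(-2) − 6 = -59 − 8 − 6 = -73, attained at (1, -2).

-73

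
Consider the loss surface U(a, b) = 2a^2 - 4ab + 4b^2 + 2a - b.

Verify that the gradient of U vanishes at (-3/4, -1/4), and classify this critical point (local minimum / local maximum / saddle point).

local minimum

∇U = (4a - 4b + 2, -4a + 8b - 1); substituting (-3/4, -1/4) gives ∇U = (0, 0), so (-3/4, -1/4) is indeed a critical point.
The Hessian of U is constant: H = [[4, -4], [-4, 8]].
det(H) = 4·8 − (-4)² = 16.
det(H) > 0 and tr(H) = 12 > 0, so H is positive definite and the point is a local minimum.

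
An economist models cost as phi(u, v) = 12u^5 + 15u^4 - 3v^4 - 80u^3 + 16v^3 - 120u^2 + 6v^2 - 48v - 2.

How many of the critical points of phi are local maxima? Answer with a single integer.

4

phi separates as a function of u plus a function of v, so ∇phi=0 decouples.
∂phi/∂u = 60u(u - 2)(u + 1)(u + 2) = 0 at u ∈ {-2, -1, 0, 2}; ∂phi/∂v = -12(v - 4)(v - 1)(v + 1) = 0 at v ∈ {-1, 1, 4}.
The Hessian is diagonal: diag(phi_uu, phi_vv). Second derivatives: phi_uu(-2)=-480, phi_uu(-1)=180, phi_uu(0)=-240, phi_uu(2)=1440; phi_vv(-1)=-120, phi_vv(1)=72, phi_vv(4)=-180.
Local maxima occur where both diagonal entries negative: (-2, -1), (-2, 4), (0, -1), (0, 4). Count: 4.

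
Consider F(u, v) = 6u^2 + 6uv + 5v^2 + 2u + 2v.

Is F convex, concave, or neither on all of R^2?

F is quadratic, so its Hessian is the constant matrix H = [[12, 6], [6, 10]].
det(H) = 84, tr(H) = 22.
det(H) > 0 and tr(H) > 0, so H is positive definite everywhere: convex.

convex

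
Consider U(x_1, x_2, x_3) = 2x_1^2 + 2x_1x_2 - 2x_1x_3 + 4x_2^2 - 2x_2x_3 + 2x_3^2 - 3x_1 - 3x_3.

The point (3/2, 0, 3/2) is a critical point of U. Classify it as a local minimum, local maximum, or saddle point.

local minimum

The Hessian is constant: H = [[4, 2, -2], [2, 8, -2], [-2, -2, 4]].
Leading principal minors: Δ₁ = 4, Δ₂ = 28, Δ₃ = 80.
All leading minors are positive, so H is positive definite: a local minimum.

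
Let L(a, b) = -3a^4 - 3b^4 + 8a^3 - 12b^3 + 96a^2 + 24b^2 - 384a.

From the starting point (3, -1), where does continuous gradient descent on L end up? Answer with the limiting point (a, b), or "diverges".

(2, 0)

L is separable, so gradient descent decouples: a follows -∂L/∂a, b follows -∂L/∂b.
∂L/∂a = -12(a - 4)(a - 2)(a + 4); at a=3 this is 84, so a decreases.
∂L/∂b = -12b(b - 1)(b + 4); at b=-1 this is -72, so b increases.
a converges to its nearest critical value 2 (a local min of the a-part); b converges to 0. The iterate converges to (2, 0).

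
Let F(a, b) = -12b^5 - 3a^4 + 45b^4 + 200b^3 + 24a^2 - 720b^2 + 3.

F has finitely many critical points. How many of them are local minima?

F separates as a function of a plus a function of b, so ∇F=0 decouples.
∂F/∂a = -12a(a - 2)(a + 2) = 0 at a ∈ {-2, 0, 2}; ∂F/∂b = -60b(b - 4)(b - 2)(b + 3) = 0 at b ∈ {-3, 0, 2, 4}.
The Hessian is diagonal: diag(F_aa, F_bb). Second derivatives: F_aa(-2)=-96, F_aa(0)=48, F_aa(2)=-96; F_bb(-3)=6300, F_bb(0)=-1440, F_bb(2)=1200, F_bb(4)=-3360.
Local minima occur where both diagonal entries positive: (0, -3), (0, 2). Count: 2.

2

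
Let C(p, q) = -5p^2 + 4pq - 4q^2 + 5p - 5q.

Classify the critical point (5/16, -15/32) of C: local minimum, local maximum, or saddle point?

The Hessian of C is constant: H = [[-10, 4], [4, -8]].
det(H) = (-10)·(-8) − 4² = 64.
det(H) > 0 and tr(H) = -18 < 0, so H is negative definite and the point is a local maximum.

local maximum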